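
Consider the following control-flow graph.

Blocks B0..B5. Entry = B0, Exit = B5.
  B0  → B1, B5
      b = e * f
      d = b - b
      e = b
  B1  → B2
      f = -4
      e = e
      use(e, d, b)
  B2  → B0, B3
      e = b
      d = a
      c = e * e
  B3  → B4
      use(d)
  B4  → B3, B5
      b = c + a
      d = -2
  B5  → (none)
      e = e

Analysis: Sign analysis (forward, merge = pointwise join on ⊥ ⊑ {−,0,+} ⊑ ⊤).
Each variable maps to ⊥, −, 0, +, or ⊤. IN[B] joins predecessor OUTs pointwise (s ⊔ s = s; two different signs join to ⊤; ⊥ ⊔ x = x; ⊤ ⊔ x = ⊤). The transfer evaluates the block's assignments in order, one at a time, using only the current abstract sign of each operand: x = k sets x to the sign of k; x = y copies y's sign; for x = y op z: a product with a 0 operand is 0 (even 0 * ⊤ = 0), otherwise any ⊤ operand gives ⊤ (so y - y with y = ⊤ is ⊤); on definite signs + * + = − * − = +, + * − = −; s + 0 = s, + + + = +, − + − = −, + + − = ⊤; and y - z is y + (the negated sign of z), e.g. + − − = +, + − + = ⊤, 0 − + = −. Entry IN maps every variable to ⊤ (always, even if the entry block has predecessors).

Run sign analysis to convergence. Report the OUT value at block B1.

Converged values:
  B0:   IN=(all ⊤)   OUT=(all ⊤)
  B1:   IN=(all ⊤)   OUT={f:-; rest ⊤}
  B2:   IN={f:-; rest ⊤}   OUT={f:-; rest ⊤}
  B3:   IN={f:-; rest ⊤}   OUT={f:-; rest ⊤}
  B4:   IN={f:-; rest ⊤}   OUT={d:-, f:-; rest ⊤}
  B5:   IN=(all ⊤)   OUT=(all ⊤)

Merge at B1: IN[B1] = OUT[B0] = {a: ⊤, b: ⊤, c: ⊤, d: ⊤, e: ⊤, f: ⊤}
Applying B1's transfer function to that IN value gives OUT[B1] (row B1 above).

Answer: {a: ⊤, b: ⊤, c: ⊤, d: ⊤, e: ⊤, f: -}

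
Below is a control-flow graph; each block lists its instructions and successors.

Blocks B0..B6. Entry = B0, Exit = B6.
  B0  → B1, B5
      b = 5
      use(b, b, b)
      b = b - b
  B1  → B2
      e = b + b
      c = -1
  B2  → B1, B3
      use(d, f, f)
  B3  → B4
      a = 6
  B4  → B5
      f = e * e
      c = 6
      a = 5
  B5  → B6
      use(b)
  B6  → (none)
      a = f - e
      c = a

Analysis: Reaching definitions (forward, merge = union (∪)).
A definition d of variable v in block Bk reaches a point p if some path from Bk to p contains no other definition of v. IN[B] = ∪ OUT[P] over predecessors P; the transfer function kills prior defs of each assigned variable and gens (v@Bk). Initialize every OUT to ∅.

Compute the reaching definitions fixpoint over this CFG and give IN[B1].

Fixpoint table:
  B0: | IN={} | OUT={b@B0}
  B1: | IN={b@B0, c@B1, e@B1} | OUT={b@B0, c@B1, e@B1}
  B2: | IN={b@B0, c@B1, e@B1} | OUT={b@B0, c@B1, e@B1}
  B3: | IN={b@B0, c@B1, e@B1} | OUT={a@B3, b@B0, c@B1, e@B1}
  B4: | IN={a@B3, b@B0, c@B1, e@B1} | OUT={a@B4, b@B0, c@B4, e@B1, f@B4}
  B5: | IN={a@B4, b@B0, c@B4, e@B1, f@B4} | OUT={a@B4, b@B0, c@B4, e@B1, f@B4}
  B6: | IN={a@B4, b@B0, c@B4, e@B1, f@B4} | OUT={a@B6, b@B0, c@B6, e@B1, f@B4}

Merge at B1: IN[B1] = OUT[B0] ⊔ OUT[B2] = {b@B0, c@B1, e@B1}

Answer: {b@B0, c@B1, e@B1}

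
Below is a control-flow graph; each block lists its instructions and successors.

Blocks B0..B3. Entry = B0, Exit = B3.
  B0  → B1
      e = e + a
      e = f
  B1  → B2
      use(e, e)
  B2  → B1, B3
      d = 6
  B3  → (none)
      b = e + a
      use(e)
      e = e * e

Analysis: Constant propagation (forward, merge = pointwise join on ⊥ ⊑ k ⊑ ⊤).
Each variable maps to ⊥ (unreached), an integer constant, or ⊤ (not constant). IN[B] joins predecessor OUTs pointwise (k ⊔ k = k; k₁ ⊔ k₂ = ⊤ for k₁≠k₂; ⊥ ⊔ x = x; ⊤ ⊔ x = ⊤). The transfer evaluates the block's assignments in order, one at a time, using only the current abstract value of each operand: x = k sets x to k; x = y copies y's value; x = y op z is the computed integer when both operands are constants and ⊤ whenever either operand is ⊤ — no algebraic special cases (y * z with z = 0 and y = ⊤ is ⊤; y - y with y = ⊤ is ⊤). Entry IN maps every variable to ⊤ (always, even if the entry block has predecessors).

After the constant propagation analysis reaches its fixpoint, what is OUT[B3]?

Per-block solution:
  B0:   IN=(all ⊤)   OUT=(all ⊤)
  B1:   IN=(all ⊤)   OUT=(all ⊤)
  B2:   IN=(all ⊤)   OUT={d:6; rest ⊤}
  B3:   IN={d:6; rest ⊤}   OUT={d:6; rest ⊤}

Merge at B3: IN[B3] = OUT[B2] = {a: ⊤, b: ⊤, c: ⊤, d: 6, e: ⊤, f: ⊤}
Applying B3's transfer function to that IN value gives OUT[B3] (row B3 above).

Answer: {a: ⊤, b: ⊤, c: ⊤, d: 6, e: ⊤, f: ⊤}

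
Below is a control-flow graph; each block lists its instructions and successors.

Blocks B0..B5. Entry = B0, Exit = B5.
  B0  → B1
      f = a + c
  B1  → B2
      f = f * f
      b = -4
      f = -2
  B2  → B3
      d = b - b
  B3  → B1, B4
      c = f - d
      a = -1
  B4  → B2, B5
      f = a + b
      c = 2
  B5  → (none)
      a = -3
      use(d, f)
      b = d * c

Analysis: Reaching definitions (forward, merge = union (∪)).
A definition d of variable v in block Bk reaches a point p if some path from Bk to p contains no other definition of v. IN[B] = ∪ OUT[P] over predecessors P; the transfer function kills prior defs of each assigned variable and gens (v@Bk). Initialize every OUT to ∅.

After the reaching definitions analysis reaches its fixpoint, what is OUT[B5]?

Converged values:
  B0: | IN={} | OUT={f@B0}
  B1: | IN={a@B3, b@B1, c@B3, d@B2, f@B0, f@B1, f@B4} | OUT={a@B3, b@B1, c@B3, d@B2, f@B1}
  B2: | IN={a@B3, b@B1, c@B3, c@B4, d@B2, f@B1, f@B4} | OUT={a@B3, b@B1, c@B3, c@B4, d@B2, f@B1, f@B4}
  B3: | IN={a@B3, b@B1, c@B3, c@B4, d@B2, f@B1, f@B4} | OUT={a@B3, b@B1, c@B3, d@B2, f@B1, f@B4}
  B4: | IN={a@B3, b@B1, c@B3, d@B2, f@B1, f@B4} | OUT={a@B3, b@B1, c@B4, d@B2, f@B4}
  B5: | IN={a@B3, b@B1, c@B4, d@B2, f@B4} | OUT={a@B5, b@B5, c@B4, d@B2, f@B4}

Merge at B5: IN[B5] = OUT[B4] = {a@B3, b@B1, c@B4, d@B2, f@B4}
Applying B5's transfer function to that IN value gives OUT[B5] (row B5 above).

Answer: {a@B5, b@B5, c@B4, d@B2, f@B4}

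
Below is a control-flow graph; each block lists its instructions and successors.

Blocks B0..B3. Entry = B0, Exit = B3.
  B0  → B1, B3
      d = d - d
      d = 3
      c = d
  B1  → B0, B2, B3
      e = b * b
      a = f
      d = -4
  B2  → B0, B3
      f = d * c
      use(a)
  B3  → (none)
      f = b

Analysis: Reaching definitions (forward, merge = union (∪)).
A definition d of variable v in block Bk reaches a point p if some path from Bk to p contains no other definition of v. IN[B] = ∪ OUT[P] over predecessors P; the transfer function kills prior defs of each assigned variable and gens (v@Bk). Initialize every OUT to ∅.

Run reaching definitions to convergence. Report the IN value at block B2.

Answer: {a@B1, c@B0, d@B1, e@B1, f@B2}

Working:
Per-block solution:
  B0:   IN={a@B1, c@B0, d@B1, e@B1, f@B2}   OUT={a@B1, c@B0, d@B0, e@B1, f@B2}
  B1:   IN={a@B1, c@B0, d@B0, e@B1, f@B2}   OUT={a@B1, c@B0, d@B1, e@B1, f@B2}
  B2:   IN={a@B1, c@B0, d@B1, e@B1, f@B2}   OUT={a@B1, c@B0, d@B1, e@B1, f@B2}
  B3:   IN={a@B1, c@B0, d@B0, d@B1, e@B1, f@B2}   OUT={a@B1, c@B0, d@B0, d@B1, e@B1, f@B3}

Merge at B2: IN[B2] = OUT[B1] = {a@B1, c@B0, d@B1, e@B1, f@B2}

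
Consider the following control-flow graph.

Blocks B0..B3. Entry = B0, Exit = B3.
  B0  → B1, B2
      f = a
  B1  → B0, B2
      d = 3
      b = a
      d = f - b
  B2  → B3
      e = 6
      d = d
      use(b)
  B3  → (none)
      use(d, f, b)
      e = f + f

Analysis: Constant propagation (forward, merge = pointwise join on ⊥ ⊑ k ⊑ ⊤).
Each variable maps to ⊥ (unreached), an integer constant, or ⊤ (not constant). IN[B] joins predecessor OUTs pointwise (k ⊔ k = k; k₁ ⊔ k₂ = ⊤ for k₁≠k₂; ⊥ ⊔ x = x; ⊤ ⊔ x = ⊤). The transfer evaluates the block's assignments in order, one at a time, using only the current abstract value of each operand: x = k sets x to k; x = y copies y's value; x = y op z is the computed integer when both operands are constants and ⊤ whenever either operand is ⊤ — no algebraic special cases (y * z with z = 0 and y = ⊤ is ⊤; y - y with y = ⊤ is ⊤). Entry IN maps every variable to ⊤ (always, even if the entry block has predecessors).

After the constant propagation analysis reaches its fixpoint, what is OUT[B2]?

Per-block solution:
  B0:  IN=(all ⊤)  OUT=(all ⊤)
  B1:  IN=(all ⊤)  OUT=(all ⊤)
  B2:  IN=(all ⊤)  OUT={e:6; rest ⊤}
  B3:  IN={e:6; rest ⊤}  OUT=(all ⊤)

Merge at B2: IN[B2] = OUT[B0] ⊔ OUT[B1] = {a: ⊤, b: ⊤, c: ⊤, d: ⊤, e: ⊤, f: ⊤}
Applying B2's transfer function to that IN value gives OUT[B2] (row B2 above).

Answer: {a: ⊤, b: ⊤, c: ⊤, d: ⊤, e: 6, f: ⊤}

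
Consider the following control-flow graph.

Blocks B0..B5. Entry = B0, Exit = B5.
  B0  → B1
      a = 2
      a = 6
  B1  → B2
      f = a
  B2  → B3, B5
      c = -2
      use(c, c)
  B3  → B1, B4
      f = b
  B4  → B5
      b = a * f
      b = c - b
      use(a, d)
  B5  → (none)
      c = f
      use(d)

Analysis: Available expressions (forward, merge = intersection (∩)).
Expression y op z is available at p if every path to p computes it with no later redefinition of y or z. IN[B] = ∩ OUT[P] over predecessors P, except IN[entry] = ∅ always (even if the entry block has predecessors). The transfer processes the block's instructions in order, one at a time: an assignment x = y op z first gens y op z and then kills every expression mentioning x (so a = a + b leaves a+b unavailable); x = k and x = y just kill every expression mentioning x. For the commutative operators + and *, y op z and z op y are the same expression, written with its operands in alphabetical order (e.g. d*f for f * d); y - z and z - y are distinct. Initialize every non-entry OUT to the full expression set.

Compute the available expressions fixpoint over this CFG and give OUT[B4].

Answer: {a*f}

Derivation:
Per-block solution:
  B0: | IN={} | OUT={}
  B1: | IN={} | OUT={}
  B2: | IN={} | OUT={}
  B3: | IN={} | OUT={}
  B4: | IN={} | OUT={a*f}
  B5: | IN={} | OUT={}

Merge at B4: IN[B4] = OUT[B3] = {}
Applying B4's transfer function to that IN value gives OUT[B4] (row B4 above).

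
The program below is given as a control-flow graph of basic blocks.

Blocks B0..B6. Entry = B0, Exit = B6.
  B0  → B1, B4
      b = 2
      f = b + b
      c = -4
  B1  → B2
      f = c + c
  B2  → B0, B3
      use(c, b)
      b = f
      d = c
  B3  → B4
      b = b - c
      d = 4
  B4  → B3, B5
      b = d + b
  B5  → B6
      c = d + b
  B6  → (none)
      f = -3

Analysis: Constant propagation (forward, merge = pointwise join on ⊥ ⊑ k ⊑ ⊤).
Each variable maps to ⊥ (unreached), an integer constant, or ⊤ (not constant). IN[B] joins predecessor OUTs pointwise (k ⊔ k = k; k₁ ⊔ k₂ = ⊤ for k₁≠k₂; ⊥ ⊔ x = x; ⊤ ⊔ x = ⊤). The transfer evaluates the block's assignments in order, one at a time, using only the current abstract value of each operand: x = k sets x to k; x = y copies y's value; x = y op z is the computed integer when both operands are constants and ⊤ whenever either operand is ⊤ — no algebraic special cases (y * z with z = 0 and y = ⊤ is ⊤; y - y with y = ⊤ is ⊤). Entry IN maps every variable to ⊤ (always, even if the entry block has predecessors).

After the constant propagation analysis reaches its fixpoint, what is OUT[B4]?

Answer: {a: ⊤, b: ⊤, c: -4, d: ⊤, e: ⊤, f: ⊤}

Working:
Per-block solution:
  B0: | IN=(all ⊤) | OUT={b:2, c:-4, f:4; rest ⊤}
  B1: | IN={b:2, c:-4, f:4; rest ⊤} | OUT={b:2, c:-4, f:-8; rest ⊤}
  B2: | IN={b:2, c:-4, f:-8; rest ⊤} | OUT={b:-8, c:-4, d:-4, f:-8; rest ⊤}
  B3: | IN={c:-4; rest ⊤} | OUT={c:-4, d:4; rest ⊤}
  B4: | IN={c:-4; rest ⊤} | OUT={c:-4; rest ⊤}
  B5: | IN={c:-4; rest ⊤} | OUT=(all ⊤)
  B6: | IN=(all ⊤) | OUT={f:-3; rest ⊤}

Merge at B4: IN[B4] = OUT[B0] ⊔ OUT[B3] = {a: ⊤, b: ⊤, c: -4, d: ⊤, e: ⊤, f: ⊤}
Applying B4's transfer function to that IN value gives OUT[B4] (row B4 above).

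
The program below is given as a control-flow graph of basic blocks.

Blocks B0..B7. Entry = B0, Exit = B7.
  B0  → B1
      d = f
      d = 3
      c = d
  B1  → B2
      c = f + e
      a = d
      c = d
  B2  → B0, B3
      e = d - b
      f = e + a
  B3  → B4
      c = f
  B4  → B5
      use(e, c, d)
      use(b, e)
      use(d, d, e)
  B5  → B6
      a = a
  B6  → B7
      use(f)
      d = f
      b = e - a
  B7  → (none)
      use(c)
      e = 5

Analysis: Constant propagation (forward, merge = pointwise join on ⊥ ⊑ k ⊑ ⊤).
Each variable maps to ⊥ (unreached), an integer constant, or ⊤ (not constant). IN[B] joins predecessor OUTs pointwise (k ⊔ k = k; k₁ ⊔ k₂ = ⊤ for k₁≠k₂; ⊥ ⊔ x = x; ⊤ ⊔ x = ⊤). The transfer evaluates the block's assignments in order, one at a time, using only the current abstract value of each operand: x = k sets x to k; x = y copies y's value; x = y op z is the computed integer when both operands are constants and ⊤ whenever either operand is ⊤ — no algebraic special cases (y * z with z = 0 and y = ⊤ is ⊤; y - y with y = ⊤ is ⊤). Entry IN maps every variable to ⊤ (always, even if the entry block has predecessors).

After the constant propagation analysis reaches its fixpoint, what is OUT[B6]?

Converged values:
  B0:   IN=(all ⊤)   OUT={c:3, d:3; rest ⊤}
  B1:   IN={c:3, d:3; rest ⊤}   OUT={a:3, c:3, d:3; rest ⊤}
  B2:   IN={a:3, c:3, d:3; rest ⊤}   OUT={a:3, c:3, d:3; rest ⊤}
  B3:   IN={a:3, c:3, d:3; rest ⊤}   OUT={a:3, d:3; rest ⊤}
  B4:   IN={a:3, d:3; rest ⊤}   OUT={a:3, d:3; rest ⊤}
  B5:   IN={a:3, d:3; rest ⊤}   OUT={a:3, d:3; rest ⊤}
  B6:   IN={a:3, d:3; rest ⊤}   OUT={a:3; rest ⊤}
  B7:   IN={a:3; rest ⊤}   OUT={a:3, e:5; rest ⊤}

Merge at B6: IN[B6] = OUT[B5] = {a: 3, b: ⊤, c: ⊤, d: 3, e: ⊤, f: ⊤}
Applying B6's transfer function to that IN value gives OUT[B6] (row B6 above).

Answer: {a: 3, b: ⊤, c: ⊤, d: ⊤, e: ⊤, f: ⊤}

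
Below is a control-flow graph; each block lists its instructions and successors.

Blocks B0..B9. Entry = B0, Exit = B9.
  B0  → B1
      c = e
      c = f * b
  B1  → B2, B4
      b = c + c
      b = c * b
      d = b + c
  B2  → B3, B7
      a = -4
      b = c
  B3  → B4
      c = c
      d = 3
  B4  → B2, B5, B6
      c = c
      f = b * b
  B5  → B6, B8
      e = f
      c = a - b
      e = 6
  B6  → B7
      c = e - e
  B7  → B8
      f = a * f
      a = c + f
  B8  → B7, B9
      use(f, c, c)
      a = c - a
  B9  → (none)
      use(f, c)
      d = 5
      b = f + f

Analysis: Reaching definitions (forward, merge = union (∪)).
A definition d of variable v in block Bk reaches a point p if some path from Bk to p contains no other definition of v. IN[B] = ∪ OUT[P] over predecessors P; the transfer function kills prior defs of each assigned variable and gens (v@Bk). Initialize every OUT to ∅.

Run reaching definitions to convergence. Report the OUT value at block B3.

Answer: {a@B2, b@B2, c@B3, d@B3, f@B4}

Derivation:
Per-block solution:
  B0:  IN={}  OUT={c@B0}
  B1:  IN={c@B0}  OUT={b@B1, c@B0, d@B1}
  B2:  IN={a@B2, b@B1, b@B2, c@B0, c@B4, d@B1, d@B3, f@B4}  OUT={a@B2, b@B2, c@B0, c@B4, d@B1, d@B3, f@B4}
  B3:  IN={a@B2, b@B2, c@B0, c@B4, d@B1, d@B3, f@B4}  OUT={a@B2, b@B2, c@B3, d@B3, f@B4}
  B4:  IN={a@B2, b@B1, b@B2, c@B0, c@B3, d@B1, d@B3, f@B4}  OUT={a@B2, b@B1, b@B2, c@B4, d@B1, d@B3, f@B4}
  B5:  IN={a@B2, b@B1, b@B2, c@B4, d@B1, d@B3, f@B4}  OUT={a@B2, b@B1, b@B2, c@B5, d@B1, d@B3, e@B5, f@B4}
  B6:  IN={a@B2, b@B1, b@B2, c@B4, c@B5, d@B1, d@B3, e@B5, f@B4}  OUT={a@B2, b@B1, b@B2, c@B6, d@B1, d@B3, e@B5, f@B4}
  B7:  IN={a@B2, a@B8, b@B1, b@B2, c@B0, c@B4, c@B5, c@B6, d@B1, d@B3, e@B5, f@B4, f@B7}  OUT={a@B7, b@B1, b@B2, c@B0, c@B4, c@B5, c@B6, d@B1, d@B3, e@B5, f@B7}
  B8:  IN={a@B2, a@B7, b@B1, b@B2, c@B0, c@B4, c@B5, c@B6, d@B1, d@B3, e@B5, f@B4, f@B7}  OUT={a@B8, b@B1, b@B2, c@B0, c@B4, c@B5, c@B6, d@B1, d@B3, e@B5, f@B4, f@B7}
  B9:  IN={a@B8, b@B1, b@B2, c@B0, c@B4, c@B5, c@B6, d@B1, d@B3, e@B5, f@B4, f@B7}  OUT={a@B8, b@B9, c@B0, c@B4, c@B5, c@B6, d@B9, e@B5, f@B4, f@B7}

Merge at B3: IN[B3] = OUT[B2] = {a@B2, b@B2, c@B0, c@B4, d@B1, d@B3, f@B4}
Applying B3's transfer function to that IN value gives OUT[B3] (row B3 above).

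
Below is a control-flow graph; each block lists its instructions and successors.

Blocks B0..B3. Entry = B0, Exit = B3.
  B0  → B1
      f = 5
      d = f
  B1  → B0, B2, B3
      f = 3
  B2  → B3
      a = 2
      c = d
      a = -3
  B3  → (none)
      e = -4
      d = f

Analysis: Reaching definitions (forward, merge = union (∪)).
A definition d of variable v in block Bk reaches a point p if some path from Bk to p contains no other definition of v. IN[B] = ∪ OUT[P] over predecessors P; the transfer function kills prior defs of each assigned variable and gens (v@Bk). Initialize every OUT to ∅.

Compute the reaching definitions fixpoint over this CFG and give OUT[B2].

Converged values:
  B0: | IN={d@B0, f@B1} | OUT={d@B0, f@B0}
  B1: | IN={d@B0, f@B0} | OUT={d@B0, f@B1}
  B2: | IN={d@B0, f@B1} | OUT={a@B2, c@B2, d@B0, f@B1}
  B3: | IN={a@B2, c@B2, d@B0, f@B1} | OUT={a@B2, c@B2, d@B3, e@B3, f@B1}

Merge at B2: IN[B2] = OUT[B1] = {d@B0, f@B1}
Applying B2's transfer function to that IN value gives OUT[B2] (row B2 above).

Answer: {a@B2, c@B2, d@B0, f@B1}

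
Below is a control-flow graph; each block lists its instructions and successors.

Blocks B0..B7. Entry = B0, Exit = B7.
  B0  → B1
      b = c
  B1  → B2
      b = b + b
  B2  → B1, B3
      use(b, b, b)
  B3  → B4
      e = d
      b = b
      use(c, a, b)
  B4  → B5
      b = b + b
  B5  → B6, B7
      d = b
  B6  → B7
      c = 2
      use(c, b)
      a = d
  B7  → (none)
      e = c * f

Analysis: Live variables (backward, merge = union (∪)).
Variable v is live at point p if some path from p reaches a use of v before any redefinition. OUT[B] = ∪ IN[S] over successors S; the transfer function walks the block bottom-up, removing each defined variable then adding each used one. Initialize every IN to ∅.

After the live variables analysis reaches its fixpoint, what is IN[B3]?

Fixpoint table:
  B0:   IN={a, c, d, f}   OUT={a, b, c, d, f}
  B1:   IN={a, b, c, d, f}   OUT={a, b, c, d, f}
  B2:   IN={a, b, c, d, f}   OUT={a, b, c, d, f}
  B3:   IN={a, b, c, d, f}   OUT={b, c, f}
  B4:   IN={b, c, f}   OUT={b, c, f}
  B5:   IN={b, c, f}   OUT={b, c, d, f}
  B6:   IN={b, d, f}   OUT={c, f}
  B7:   IN={c, f}   OUT={}

Merge at B3: OUT[B3] = IN[B4] = {b, c, f}
Applying B3's transfer function to that OUT value gives IN[B3] (row B3 above).

Answer: {a, b, c, d, f}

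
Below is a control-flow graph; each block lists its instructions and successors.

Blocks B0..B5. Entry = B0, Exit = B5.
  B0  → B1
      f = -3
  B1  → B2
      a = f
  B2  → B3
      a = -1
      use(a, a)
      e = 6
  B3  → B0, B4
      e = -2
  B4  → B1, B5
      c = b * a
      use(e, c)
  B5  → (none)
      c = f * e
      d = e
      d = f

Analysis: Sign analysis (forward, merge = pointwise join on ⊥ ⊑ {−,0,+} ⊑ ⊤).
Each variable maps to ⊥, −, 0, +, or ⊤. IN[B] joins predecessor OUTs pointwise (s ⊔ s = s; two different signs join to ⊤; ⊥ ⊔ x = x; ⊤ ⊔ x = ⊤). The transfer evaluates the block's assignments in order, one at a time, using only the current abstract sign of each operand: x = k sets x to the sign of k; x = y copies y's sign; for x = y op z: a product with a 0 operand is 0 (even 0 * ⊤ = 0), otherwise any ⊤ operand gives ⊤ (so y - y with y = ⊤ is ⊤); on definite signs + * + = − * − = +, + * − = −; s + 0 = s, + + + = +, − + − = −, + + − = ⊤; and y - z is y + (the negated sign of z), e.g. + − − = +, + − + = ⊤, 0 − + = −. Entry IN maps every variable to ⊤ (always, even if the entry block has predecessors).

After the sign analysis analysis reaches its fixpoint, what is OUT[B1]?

Fixpoint table:
  B0:  IN=(all ⊤)  OUT={f:-; rest ⊤}
  B1:  IN={f:-; rest ⊤}  OUT={a:-, f:-; rest ⊤}
  B2:  IN={a:-, f:-; rest ⊤}  OUT={a:-, e:+, f:-; rest ⊤}
  B3:  IN={a:-, e:+, f:-; rest ⊤}  OUT={a:-, e:-, f:-; rest ⊤}
  B4:  IN={a:-, e:-, f:-; rest ⊤}  OUT={a:-, e:-, f:-; rest ⊤}
  B5:  IN={a:-, e:-, f:-; rest ⊤}  OUT={a:-, c:+, d:-, e:-, f:-; rest ⊤}

Merge at B1: IN[B1] = OUT[B0] ⊔ OUT[B4] = {a: ⊤, b: ⊤, c: ⊤, d: ⊤, e: ⊤, f: -}
Applying B1's transfer function to that IN value gives OUT[B1] (row B1 above).

Answer: {a: -, b: ⊤, c: ⊤, d: ⊤, e: ⊤, f: -}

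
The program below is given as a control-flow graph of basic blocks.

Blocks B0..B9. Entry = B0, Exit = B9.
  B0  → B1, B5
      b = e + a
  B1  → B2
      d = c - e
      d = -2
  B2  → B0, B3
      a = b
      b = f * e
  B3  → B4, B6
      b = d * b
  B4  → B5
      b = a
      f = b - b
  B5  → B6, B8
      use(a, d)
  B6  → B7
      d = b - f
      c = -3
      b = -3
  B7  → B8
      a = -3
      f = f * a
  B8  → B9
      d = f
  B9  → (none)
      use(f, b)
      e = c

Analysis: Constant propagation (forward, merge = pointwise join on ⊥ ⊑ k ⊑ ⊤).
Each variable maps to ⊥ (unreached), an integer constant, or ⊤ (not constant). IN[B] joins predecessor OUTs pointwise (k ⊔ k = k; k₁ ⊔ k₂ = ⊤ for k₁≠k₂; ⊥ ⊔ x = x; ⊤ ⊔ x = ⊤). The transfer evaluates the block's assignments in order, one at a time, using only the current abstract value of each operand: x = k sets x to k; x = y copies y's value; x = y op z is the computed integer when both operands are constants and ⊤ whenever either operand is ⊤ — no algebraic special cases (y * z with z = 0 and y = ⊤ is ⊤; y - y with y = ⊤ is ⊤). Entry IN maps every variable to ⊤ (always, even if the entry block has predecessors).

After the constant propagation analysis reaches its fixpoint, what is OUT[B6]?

Answer: {a: ⊤, b: -3, c: -3, d: ⊤, e: ⊤, f: ⊤}

Derivation:
Per-block solution:
  B0:   IN=(all ⊤)   OUT=(all ⊤)
  B1:   IN=(all ⊤)   OUT={d:-2; rest ⊤}
  B2:   IN={d:-2; rest ⊤}   OUT={d:-2; rest ⊤}
  B3:   IN={d:-2; rest ⊤}   OUT={d:-2; rest ⊤}
  B4:   IN={d:-2; rest ⊤}   OUT={d:-2; rest ⊤}
  B5:   IN=(all ⊤)   OUT=(all ⊤)
  B6:   IN=(all ⊤)   OUT={b:-3, c:-3; rest ⊤}
  B7:   IN={b:-3, c:-3; rest ⊤}   OUT={a:-3, b:-3, c:-3; rest ⊤}
  B8:   IN=(all ⊤)   OUT=(all ⊤)
  B9:   IN=(all ⊤)   OUT=(all ⊤)

Merge at B6: IN[B6] = OUT[B3] ⊔ OUT[B5] = {a: ⊤, b: ⊤, c: ⊤, d: ⊤, e: ⊤, f: ⊤}
Applying B6's transfer function to that IN value gives OUT[B6] (row B6 above).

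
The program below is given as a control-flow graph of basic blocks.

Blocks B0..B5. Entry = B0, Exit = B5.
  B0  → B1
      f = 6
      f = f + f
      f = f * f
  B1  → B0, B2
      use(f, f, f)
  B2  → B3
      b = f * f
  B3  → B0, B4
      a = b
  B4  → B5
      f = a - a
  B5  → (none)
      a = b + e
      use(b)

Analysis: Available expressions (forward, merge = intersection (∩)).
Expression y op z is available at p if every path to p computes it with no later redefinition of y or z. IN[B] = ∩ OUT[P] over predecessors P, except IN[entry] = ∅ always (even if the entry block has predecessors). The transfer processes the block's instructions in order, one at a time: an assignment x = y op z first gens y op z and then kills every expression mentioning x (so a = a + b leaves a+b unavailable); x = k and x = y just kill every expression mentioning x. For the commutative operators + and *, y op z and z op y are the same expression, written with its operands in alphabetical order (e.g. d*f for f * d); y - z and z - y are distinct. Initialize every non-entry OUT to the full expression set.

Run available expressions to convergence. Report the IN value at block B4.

Answer: {f*f}

Derivation:
Fixpoint table:
  B0: | IN={} | OUT={}
  B1: | IN={} | OUT={}
  B2: | IN={} | OUT={f*f}
  B3: | IN={f*f} | OUT={f*f}
  B4: | IN={f*f} | OUT={a-a}
  B5: | IN={a-a} | OUT={b+e}

Merge at B4: IN[B4] = OUT[B3] = {f*f}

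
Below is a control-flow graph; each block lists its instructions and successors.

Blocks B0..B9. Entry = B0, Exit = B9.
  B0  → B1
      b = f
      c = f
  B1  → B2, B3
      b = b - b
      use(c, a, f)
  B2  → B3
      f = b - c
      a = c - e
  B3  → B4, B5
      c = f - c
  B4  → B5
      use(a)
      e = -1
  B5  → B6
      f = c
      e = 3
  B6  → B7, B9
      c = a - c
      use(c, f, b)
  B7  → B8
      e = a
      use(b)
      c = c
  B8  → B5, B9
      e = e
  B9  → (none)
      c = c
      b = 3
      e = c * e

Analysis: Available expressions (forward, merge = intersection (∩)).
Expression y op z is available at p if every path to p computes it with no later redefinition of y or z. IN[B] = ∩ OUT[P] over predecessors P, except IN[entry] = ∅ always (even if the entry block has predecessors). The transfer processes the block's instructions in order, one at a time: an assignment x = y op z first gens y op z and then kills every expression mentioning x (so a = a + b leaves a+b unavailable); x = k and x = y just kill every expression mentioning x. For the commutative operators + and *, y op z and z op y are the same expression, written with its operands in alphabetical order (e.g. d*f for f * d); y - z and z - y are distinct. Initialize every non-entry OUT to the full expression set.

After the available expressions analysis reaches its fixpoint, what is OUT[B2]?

Fixpoint table:
  B0: | IN={} | OUT={}
  B1: | IN={} | OUT={}
  B2: | IN={} | OUT={b-c, c-e}
  B3: | IN={} | OUT={}
  B4: | IN={} | OUT={}
  B5: | IN={} | OUT={}
  B6: | IN={} | OUT={}
  B7: | IN={} | OUT={}
  B8: | IN={} | OUT={}
  B9: | IN={} | OUT={}

Merge at B2: IN[B2] = OUT[B1] = {}
Applying B2's transfer function to that IN value gives OUT[B2] (row B2 above).

Answer: {b-c, c-e}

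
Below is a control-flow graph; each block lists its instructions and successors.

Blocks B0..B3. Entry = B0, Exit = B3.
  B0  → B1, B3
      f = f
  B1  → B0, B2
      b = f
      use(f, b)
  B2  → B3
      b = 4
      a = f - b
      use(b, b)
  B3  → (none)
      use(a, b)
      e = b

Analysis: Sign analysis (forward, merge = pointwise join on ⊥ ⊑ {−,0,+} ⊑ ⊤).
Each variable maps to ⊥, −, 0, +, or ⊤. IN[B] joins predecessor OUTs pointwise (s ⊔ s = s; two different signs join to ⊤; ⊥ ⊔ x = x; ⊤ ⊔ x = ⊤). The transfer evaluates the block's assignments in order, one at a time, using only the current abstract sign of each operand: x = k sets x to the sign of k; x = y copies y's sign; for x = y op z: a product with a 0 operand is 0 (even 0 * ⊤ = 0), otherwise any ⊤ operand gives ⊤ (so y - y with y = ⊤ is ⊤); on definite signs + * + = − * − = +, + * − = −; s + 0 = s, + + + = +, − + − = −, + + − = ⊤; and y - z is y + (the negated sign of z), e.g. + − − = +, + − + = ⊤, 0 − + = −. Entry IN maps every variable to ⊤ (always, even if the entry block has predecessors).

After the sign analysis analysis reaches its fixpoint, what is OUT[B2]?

Converged values:
  B0: | IN=(all ⊤) | OUT=(all ⊤)
  B1: | IN=(all ⊤) | OUT=(all ⊤)
  B2: | IN=(all ⊤) | OUT={b:+; rest ⊤}
  B3: | IN=(all ⊤) | OUT=(all ⊤)

Merge at B2: IN[B2] = OUT[B1] = {a: ⊤, b: ⊤, c: ⊤, d: ⊤, e: ⊤, f: ⊤}
Applying B2's transfer function to that IN value gives OUT[B2] (row B2 above).

Answer: {a: ⊤, b: +, c: ⊤, d: ⊤, e: ⊤, f: ⊤}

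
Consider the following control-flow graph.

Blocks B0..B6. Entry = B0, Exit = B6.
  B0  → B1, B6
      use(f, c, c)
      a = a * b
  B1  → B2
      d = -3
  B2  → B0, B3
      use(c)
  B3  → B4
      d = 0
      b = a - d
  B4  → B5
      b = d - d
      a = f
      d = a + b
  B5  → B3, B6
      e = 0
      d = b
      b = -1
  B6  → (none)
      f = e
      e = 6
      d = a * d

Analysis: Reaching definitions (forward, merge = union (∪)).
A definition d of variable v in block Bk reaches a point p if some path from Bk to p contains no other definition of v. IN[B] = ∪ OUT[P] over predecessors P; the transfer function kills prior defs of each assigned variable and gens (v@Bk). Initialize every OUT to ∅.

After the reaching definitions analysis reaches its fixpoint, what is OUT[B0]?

Fixpoint table:
  B0:   IN={a@B0, d@B1}   OUT={a@B0, d@B1}
  B1:   IN={a@B0, d@B1}   OUT={a@B0, d@B1}
  B2:   IN={a@B0, d@B1}   OUT={a@B0, d@B1}
  B3:   IN={a@B0, a@B4, b@B5, d@B1, d@B5, e@B5}   OUT={a@B0, a@B4, b@B3, d@B3, e@B5}
  B4:   IN={a@B0, a@B4, b@B3, d@B3, e@B5}   OUT={a@B4, b@B4, d@B4, e@B5}
  B5:   IN={a@B4, b@B4, d@B4, e@B5}   OUT={a@B4, b@B5, d@B5, e@B5}
  B6:   IN={a@B0, a@B4, b@B5, d@B1, d@B5, e@B5}   OUT={a@B0, a@B4, b@B5, d@B6, e@B6, f@B6}

Merge at B0 (entry node, so the boundary value {} is joined with the incoming edge(s)): IN[B0] = {} ⊔ OUT[B2] = {a@B0, d@B1}
Applying B0's transfer function to that IN value gives OUT[B0] (row B0 above).

Answer: {a@B0, d@B1}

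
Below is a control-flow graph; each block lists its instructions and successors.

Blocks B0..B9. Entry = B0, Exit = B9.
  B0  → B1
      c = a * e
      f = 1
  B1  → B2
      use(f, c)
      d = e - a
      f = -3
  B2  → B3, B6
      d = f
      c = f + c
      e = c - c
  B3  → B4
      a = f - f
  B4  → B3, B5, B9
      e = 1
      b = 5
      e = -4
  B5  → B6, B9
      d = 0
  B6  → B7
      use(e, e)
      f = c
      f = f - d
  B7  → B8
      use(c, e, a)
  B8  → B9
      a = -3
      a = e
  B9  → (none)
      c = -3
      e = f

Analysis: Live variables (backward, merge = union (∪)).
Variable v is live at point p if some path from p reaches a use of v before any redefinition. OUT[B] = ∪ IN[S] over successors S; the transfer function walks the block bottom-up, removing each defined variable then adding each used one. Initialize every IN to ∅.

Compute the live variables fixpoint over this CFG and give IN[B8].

Answer: {e, f}

Working:
Converged values:
  B0: | IN={a, e} | OUT={a, c, e, f}
  B1: | IN={a, c, e, f} | OUT={a, c, f}
  B2: | IN={a, c, f} | OUT={a, c, d, e, f}
  B3: | IN={c, f} | OUT={a, c, f}
  B4: | IN={a, c, f} | OUT={a, c, e, f}
  B5: | IN={a, c, e, f} | OUT={a, c, d, e, f}
  B6: | IN={a, c, d, e} | OUT={a, c, e, f}
  B7: | IN={a, c, e, f} | OUT={e, f}
  B8: | IN={e, f} | OUT={f}
  B9: | IN={f} | OUT={}

Merge at B8: OUT[B8] = IN[B9] = {f}
Applying B8's transfer function to that OUT value gives IN[B8] (row B8 above).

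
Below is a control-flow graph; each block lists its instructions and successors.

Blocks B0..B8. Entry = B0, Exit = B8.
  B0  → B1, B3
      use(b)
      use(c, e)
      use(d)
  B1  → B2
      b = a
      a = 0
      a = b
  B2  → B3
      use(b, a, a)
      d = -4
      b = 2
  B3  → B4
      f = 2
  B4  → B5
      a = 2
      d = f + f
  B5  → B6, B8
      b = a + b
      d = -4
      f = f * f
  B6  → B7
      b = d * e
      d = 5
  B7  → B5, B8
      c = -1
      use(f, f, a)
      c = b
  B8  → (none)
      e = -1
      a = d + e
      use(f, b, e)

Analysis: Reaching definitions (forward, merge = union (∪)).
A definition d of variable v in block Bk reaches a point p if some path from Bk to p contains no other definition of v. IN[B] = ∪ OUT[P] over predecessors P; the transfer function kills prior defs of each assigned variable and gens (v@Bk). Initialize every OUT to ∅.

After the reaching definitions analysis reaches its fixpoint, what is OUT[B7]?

Per-block solution:
  B0: | IN={} | OUT={}
  B1: | IN={} | OUT={a@B1, b@B1}
  B2: | IN={a@B1, b@B1} | OUT={a@B1, b@B2, d@B2}
  B3: | IN={a@B1, b@B2, d@B2} | OUT={a@B1, b@B2, d@B2, f@B3}
  B4: | IN={a@B1, b@B2, d@B2, f@B3} | OUT={a@B4, b@B2, d@B4, f@B3}
  B5: | IN={a@B4, b@B2, b@B6, c@B7, d@B4, d@B6, f@B3, f@B5} | OUT={a@B4, b@B5, c@B7, d@B5, f@B5}
  B6: | IN={a@B4, b@B5, c@B7, d@B5, f@B5} | OUT={a@B4, b@B6, c@B7, d@B6, f@B5}
  B7: | IN={a@B4, b@B6, c@B7, d@B6, f@B5} | OUT={a@B4, b@B6, c@B7, d@B6, f@B5}
  B8: | IN={a@B4, b@B5, b@B6, c@B7, d@B5, d@B6, f@B5} | OUT={a@B8, b@B5, b@B6, c@B7, d@B5, d@B6, e@B8, f@B5}

Merge at B7: IN[B7] = OUT[B6] = {a@B4, b@B6, c@B7, d@B6, f@B5}
Applying B7's transfer function to that IN value gives OUT[B7] (row B7 above).

Answer: {a@B4, b@B6, c@B7, d@B6, f@B5}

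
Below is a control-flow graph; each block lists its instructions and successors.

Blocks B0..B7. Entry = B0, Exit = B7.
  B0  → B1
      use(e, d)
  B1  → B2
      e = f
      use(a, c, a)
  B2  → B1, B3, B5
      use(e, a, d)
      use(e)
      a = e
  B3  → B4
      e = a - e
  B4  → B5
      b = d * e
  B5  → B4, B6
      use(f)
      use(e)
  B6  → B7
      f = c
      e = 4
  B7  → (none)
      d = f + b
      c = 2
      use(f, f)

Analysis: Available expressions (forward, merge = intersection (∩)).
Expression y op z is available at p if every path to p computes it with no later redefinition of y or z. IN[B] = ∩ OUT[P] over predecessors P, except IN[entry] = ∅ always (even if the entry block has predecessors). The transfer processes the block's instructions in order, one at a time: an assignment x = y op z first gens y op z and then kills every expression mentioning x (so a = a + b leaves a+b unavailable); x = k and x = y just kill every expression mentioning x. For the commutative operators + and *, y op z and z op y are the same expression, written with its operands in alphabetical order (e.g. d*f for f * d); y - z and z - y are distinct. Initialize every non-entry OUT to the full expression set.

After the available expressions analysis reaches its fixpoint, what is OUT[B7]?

Answer: {b+f}

Derivation:
Per-block solution:
  B0:  IN={}  OUT={}
  B1:  IN={}  OUT={}
  B2:  IN={}  OUT={}
  B3:  IN={}  OUT={}
  B4:  IN={}  OUT={d*e}
  B5:  IN={}  OUT={}
  B6:  IN={}  OUT={}
  B7:  IN={}  OUT={b+f}

Merge at B7: IN[B7] = OUT[B6] = {}
Applying B7's transfer function to that IN value gives OUT[B7] (row B7 above).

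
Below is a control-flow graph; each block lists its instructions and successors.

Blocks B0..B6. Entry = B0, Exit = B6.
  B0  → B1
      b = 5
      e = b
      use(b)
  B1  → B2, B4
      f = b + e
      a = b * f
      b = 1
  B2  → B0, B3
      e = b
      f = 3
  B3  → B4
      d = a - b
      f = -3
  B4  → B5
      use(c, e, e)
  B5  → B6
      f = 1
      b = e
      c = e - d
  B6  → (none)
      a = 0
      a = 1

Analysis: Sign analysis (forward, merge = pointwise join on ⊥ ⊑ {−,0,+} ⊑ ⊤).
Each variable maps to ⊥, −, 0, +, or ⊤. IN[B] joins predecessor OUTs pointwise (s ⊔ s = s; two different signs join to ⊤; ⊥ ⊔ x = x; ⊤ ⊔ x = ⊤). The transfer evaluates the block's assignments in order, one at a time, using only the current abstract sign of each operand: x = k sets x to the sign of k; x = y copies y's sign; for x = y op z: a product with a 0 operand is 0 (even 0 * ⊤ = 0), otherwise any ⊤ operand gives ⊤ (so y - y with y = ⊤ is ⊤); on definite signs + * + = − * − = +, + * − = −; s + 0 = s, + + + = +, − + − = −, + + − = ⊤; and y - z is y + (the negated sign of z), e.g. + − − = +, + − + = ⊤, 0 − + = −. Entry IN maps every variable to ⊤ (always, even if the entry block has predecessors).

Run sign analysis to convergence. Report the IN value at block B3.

Per-block solution:
  B0:  IN=(all ⊤)  OUT={b:+, e:+; rest ⊤}
  B1:  IN={b:+, e:+; rest ⊤}  OUT={a:+, b:+, e:+, f:+; rest ⊤}
  B2:  IN={a:+, b:+, e:+, f:+; rest ⊤}  OUT={a:+, b:+, e:+, f:+; rest ⊤}
  B3:  IN={a:+, b:+, e:+, f:+; rest ⊤}  OUT={a:+, b:+, e:+, f:-; rest ⊤}
  B4:  IN={a:+, b:+, e:+; rest ⊤}  OUT={a:+, b:+, e:+; rest ⊤}
  B5:  IN={a:+, b:+, e:+; rest ⊤}  OUT={a:+, b:+, e:+, f:+; rest ⊤}
  B6:  IN={a:+, b:+, e:+, f:+; rest ⊤}  OUT={a:+, b:+, e:+, f:+; rest ⊤}

Merge at B3: IN[B3] = OUT[B2] = {a: +, b: +, c: ⊤, d: ⊤, e: +, f: +}

Answer: {a: +, b: +, c: ⊤, d: ⊤, e: +, f: +}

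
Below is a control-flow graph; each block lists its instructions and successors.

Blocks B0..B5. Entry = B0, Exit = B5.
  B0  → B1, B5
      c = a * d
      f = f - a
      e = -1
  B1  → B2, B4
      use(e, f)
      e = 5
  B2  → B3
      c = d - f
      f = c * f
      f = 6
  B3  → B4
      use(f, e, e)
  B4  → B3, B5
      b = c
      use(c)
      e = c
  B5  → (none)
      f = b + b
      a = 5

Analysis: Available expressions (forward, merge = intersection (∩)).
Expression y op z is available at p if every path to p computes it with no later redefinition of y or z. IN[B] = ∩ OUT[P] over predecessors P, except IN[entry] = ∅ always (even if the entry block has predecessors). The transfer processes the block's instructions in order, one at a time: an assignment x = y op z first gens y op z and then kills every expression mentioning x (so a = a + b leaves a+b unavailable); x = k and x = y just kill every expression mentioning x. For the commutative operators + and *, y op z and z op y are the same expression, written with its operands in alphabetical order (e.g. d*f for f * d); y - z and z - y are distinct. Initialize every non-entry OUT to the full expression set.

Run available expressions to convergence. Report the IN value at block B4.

Per-block solution:
  B0:  IN={}  OUT={a*d}
  B1:  IN={a*d}  OUT={a*d}
  B2:  IN={a*d}  OUT={a*d}
  B3:  IN={a*d}  OUT={a*d}
  B4:  IN={a*d}  OUT={a*d}
  B5:  IN={a*d}  OUT={b+b}

Merge at B4: IN[B4] = OUT[B1] ∩ OUT[B3] = {a*d}

Answer: {a*d}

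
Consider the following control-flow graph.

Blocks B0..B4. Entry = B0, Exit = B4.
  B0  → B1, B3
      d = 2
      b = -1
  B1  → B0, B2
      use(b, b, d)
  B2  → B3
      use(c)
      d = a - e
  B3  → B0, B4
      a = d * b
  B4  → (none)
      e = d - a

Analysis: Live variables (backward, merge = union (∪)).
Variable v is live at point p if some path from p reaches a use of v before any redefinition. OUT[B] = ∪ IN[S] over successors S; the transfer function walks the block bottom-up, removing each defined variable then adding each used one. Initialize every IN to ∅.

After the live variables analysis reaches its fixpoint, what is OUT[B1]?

Fixpoint table:
  B0:   IN={a, c, e}   OUT={a, b, c, d, e}
  B1:   IN={a, b, c, d, e}   OUT={a, b, c, e}
  B2:   IN={a, b, c, e}   OUT={b, c, d, e}
  B3:   IN={b, c, d, e}   OUT={a, c, d, e}
  B4:   IN={a, d}   OUT={}

Merge at B1: OUT[B1] = IN[B0] ⊔ IN[B2] = {a, b, c, e}

Answer: {a, b, c, e}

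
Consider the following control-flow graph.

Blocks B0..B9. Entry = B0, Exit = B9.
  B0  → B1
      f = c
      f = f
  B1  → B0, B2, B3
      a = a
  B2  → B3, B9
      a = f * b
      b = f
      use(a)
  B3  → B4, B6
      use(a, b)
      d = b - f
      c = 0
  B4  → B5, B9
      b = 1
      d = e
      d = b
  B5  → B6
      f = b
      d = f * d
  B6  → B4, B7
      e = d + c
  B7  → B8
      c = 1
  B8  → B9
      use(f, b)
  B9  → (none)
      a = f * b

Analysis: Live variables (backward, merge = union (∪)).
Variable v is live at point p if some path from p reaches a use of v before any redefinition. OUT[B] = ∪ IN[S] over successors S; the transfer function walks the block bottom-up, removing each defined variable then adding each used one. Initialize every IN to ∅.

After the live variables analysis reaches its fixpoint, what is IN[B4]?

Converged values:
  B0:   IN={a, b, c, e}   OUT={a, b, c, e, f}
  B1:   IN={a, b, c, e, f}   OUT={a, b, c, e, f}
  B2:   IN={b, e, f}   OUT={a, b, e, f}
  B3:   IN={a, b, e, f}   OUT={b, c, d, e, f}
  B4:   IN={c, e, f}   OUT={b, c, d, f}
  B5:   IN={b, c, d}   OUT={b, c, d, f}
  B6:   IN={b, c, d, f}   OUT={b, c, e, f}
  B7:   IN={b, f}   OUT={b, f}
  B8:   IN={b, f}   OUT={b, f}
  B9:   IN={b, f}   OUT={}

Merge at B4: OUT[B4] = IN[B5] ⊔ IN[B9] = {b, c, d, f}
Applying B4's transfer function to that OUT value gives IN[B4] (row B4 above).

Answer: {c, e, f}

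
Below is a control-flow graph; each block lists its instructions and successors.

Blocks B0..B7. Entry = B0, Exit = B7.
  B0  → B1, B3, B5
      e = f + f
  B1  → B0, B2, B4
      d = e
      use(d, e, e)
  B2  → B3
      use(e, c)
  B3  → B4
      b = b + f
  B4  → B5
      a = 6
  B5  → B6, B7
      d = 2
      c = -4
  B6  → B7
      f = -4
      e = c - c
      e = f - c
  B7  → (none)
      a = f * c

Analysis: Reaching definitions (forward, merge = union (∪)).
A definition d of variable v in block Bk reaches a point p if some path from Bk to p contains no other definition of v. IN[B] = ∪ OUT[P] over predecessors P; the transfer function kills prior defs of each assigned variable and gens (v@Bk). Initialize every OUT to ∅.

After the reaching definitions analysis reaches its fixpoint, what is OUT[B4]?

Answer: {a@B4, b@B3, d@B1, e@B0}

Working:
Per-block solution:
  B0: | IN={d@B1, e@B0} | OUT={d@B1, e@B0}
  B1: | IN={d@B1, e@B0} | OUT={d@B1, e@B0}
  B2: | IN={d@B1, e@B0} | OUT={d@B1, e@B0}
  B3: | IN={d@B1, e@B0} | OUT={b@B3, d@B1, e@B0}
  B4: | IN={b@B3, d@B1, e@B0} | OUT={a@B4, b@B3, d@B1, e@B0}
  B5: | IN={a@B4, b@B3, d@B1, e@B0} | OUT={a@B4, b@B3, c@B5, d@B5, e@B0}
  B6: | IN={a@B4, b@B3, c@B5, d@B5, e@B0} | OUT={a@B4, b@B3, c@B5, d@B5, e@B6, f@B6}
  B7: | IN={a@B4, b@B3, c@B5, d@B5, e@B0, e@B6, f@B6} | OUT={a@B7, b@B3, c@B5, d@B5, e@B0, e@B6, f@B6}

Merge at B4: IN[B4] = OUT[B1] ⊔ OUT[B3] = {b@B3, d@B1, e@B0}
Applying B4's transfer function to that IN value gives OUT[B4] (row B4 above).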